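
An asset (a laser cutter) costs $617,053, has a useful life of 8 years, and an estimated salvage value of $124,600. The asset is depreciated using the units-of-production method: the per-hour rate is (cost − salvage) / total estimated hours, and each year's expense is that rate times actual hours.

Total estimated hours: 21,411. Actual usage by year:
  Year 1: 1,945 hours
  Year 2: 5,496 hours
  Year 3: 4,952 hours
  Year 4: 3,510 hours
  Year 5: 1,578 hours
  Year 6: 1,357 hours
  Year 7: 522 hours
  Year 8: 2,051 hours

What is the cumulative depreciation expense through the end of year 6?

Depreciable base = $617,053 − $124,600 = $492,453.
Rate = $492,453 / 21,411 hours = $23 per hour.
Year 1: 1,945 × $23 = $44,735. Book value $572,318.
Year 2: 5,496 × $23 = $126,408. Book value $445,910.
Year 3: 4,952 × $23 = $113,896. Book value $332,014.
Year 4: 3,510 × $23 = $80,730. Book value $251,284.
Year 5: 1,578 × $23 = $36,294. Book value $214,990.
Year 6: 1,357 × $23 = $31,211. Book value $183,779.
Accumulated through year 6 = $617,053 − $183,779 = $433,274.

$433,274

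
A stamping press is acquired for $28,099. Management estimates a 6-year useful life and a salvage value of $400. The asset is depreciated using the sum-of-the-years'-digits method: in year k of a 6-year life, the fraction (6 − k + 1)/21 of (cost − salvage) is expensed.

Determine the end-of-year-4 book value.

$4,357

Depreciable base = $28,099 − $400 = $27,699.
Sum of the years' digits = 6+5+4+3+2+1 = 21.
Year 1: $27,699 × 6/21 = $7,914. Book value $20,185.
Year 2: $27,699 × 5/21 = $6,595. Book value $13,590.
Year 3: $27,699 × 4/21 = $5,276. Book value $8,314.
Year 4: $27,699 × 3/21 = $3,957. Book value $4,357.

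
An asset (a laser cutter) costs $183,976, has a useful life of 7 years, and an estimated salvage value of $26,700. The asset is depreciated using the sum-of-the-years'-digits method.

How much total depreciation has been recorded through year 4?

$123,574

Depreciable base = $183,976 − $26,700 = $157,276.
Sum of the years' digits = 7+6+5+4+3+2+1 = 28.
Year 1: $157,276 × 7/28 = $39,319. Book value $144,657.
Year 2: $157,276 × 6/28 = $33,702. Book value $110,955.
Year 3: $157,276 × 5/28 = $28,085. Book value $82,870.
Year 4: $157,276 × 4/28 = $22,468. Book value $60,402.
Accumulated through year 4 = $183,976 − $60,402 = $123,574.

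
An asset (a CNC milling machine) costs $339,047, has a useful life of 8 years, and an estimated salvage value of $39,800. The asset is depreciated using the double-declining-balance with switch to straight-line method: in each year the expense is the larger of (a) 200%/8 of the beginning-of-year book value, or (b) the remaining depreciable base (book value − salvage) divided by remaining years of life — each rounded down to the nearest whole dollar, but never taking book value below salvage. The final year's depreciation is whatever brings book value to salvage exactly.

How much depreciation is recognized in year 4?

$35,759

Depreciable base = $339,047 − $39,800 = $299,247.
Year 1: DB = ⌊$339,047 × 200%/8⌋ = $84,761; SL = ⌊$299,247/8⌋ = $37,405 → take DB $84,761. Book value $254,286.
Year 2: DB = ⌊$254,286 × 200%/8⌋ = $63,571; SL = ⌊$214,486/7⌋ = $30,640 → take DB $63,571. Book value $190,715.
Year 3: DB = ⌊$190,715 × 200%/8⌋ = $47,678; SL = ⌊$150,915/6⌋ = $25,152 → take DB $47,678. Book value $143,037.
Year 4: DB = ⌊$143,037 × 200%/8⌋ = $35,759; SL = ⌊$103,237/5⌋ = $20,647 → take DB $35,759. Book value $107,278.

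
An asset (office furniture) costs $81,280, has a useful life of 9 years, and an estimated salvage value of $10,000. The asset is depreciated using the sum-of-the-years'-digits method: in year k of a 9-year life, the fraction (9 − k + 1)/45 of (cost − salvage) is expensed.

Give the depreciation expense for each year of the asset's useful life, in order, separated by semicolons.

$14,256; $12,672; $11,088; $9,504; $7,920; $6,336; $4,752; $3,168; $1,584

Depreciable base = $81,280 − $10,000 = $71,280.
Sum of the years' digits = 9+8+7+6+5+4+3+2+1 = 45.
Year 1: $71,280 × 9/45 = $14,256. Book value $67,024.
Year 2: $71,280 × 8/45 = $12,672. Book value $54,352.
Year 3: $71,280 × 7/45 = $11,088. Book value $43,264.
Year 4: $71,280 × 6/45 = $9,504. Book value $33,760.
Year 5: $71,280 × 5/45 = $7,920. Book value $25,840.
Year 6: $71,280 × 4/45 = $6,336. Book value $19,504.
Year 7: $71,280 × 3/45 = $4,752. Book value $14,752.
Year 8: $71,280 × 2/45 = $3,168. Book value $11,584.
Year 9: $71,280 × 1/45 = $1,584. Book value $10,000.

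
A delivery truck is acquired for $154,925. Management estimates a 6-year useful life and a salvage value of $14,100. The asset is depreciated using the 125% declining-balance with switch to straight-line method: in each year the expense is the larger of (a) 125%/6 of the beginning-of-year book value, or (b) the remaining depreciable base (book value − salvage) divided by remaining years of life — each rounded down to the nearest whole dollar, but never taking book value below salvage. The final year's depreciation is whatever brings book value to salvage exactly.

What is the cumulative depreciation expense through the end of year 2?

Depreciable base = $154,925 − $14,100 = $140,825.
Year 1: DB = ⌊$154,925 × 125%/6⌋ = $32,276; SL = ⌊$140,825/6⌋ = $23,470 → take DB $32,276. Book value $122,649.
Year 2: DB = ⌊$122,649 × 125%/6⌋ = $25,551; SL = ⌊$108,549/5⌋ = $21,709 → take DB $25,551. Book value $97,098.
Accumulated through year 2 = $154,925 − $97,098 = $57,827.

$57,827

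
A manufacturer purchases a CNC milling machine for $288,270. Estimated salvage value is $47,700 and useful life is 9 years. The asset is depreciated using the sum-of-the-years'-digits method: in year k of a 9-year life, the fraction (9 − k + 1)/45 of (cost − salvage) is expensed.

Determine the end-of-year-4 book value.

Depreciable base = $288,270 − $47,700 = $240,570.
Sum of the years' digits = 9+8+7+6+5+4+3+2+1 = 45.
Year 1: $240,570 × 9/45 = $48,114. Book value $240,156.
Year 2: $240,570 × 8/45 = $42,768. Book value $197,388.
Year 3: $240,570 × 7/45 = $37,422. Book value $159,966.
Year 4: $240,570 × 6/45 = $32,076. Book value $127,890.

$127,890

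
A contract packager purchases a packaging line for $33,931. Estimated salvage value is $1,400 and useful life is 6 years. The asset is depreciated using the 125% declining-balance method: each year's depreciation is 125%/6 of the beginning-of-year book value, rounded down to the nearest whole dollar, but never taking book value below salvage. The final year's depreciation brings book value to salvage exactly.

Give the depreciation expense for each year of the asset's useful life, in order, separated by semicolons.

$7,068; $5,596; $4,430; $3,507; $2,777; $9,153

Depreciable base = $33,931 − $1,400 = $32,531.
Year 1: ⌊$33,931 × 125%/6⌋ = $7,068. Book value $26,863.
Year 2: ⌊$26,863 × 125%/6⌋ = $5,596. Book value $21,267.
Year 3: ⌊$21,267 × 125%/6⌋ = $4,430. Book value $16,837.
Year 4: ⌊$16,837 × 125%/6⌋ = $3,507. Book value $13,330.
Year 5: ⌊$13,330 × 125%/6⌋ = $2,777. Book value $10,553.
Year 6 (final): $10,553 − $1,400 = $9,153. Book value $1,400.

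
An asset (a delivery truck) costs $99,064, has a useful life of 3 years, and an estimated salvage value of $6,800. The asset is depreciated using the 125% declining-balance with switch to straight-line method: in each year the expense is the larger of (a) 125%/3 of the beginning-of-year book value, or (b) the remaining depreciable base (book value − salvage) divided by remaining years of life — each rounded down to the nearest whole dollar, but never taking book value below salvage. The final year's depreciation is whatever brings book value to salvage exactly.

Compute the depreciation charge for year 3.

Depreciable base = $99,064 − $6,800 = $92,264.
Year 1: DB = ⌊$99,064 × 125%/3⌋ = $41,276; SL = ⌊$92,264/3⌋ = $30,754 → take DB $41,276. Book value $57,788.
Year 2: DB = ⌊$57,788 × 125%/3⌋ = $24,078; SL = ⌊$50,988/2⌋ = $25,494 → take SL $25,494. Book value $32,294.
Year 3 (final): $32,294 − $6,800 = $25,494. Book value $6,800.

$25,494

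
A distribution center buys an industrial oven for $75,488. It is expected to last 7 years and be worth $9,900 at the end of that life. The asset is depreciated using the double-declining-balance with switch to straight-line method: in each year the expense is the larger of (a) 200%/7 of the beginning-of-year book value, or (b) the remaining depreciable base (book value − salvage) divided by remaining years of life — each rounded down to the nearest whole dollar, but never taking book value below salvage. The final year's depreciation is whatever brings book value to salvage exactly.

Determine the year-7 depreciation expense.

Depreciable base = $75,488 − $9,900 = $65,588.
Year 1: DB = ⌊$75,488 × 200%/7⌋ = $21,568; SL = ⌊$65,588/7⌋ = $9,369 → take DB $21,568. Book value $53,920.
Year 2: DB = ⌊$53,920 × 200%/7⌋ = $15,405; SL = ⌊$44,020/6⌋ = $7,336 → take DB $15,405. Book value $38,515.
Year 3: DB = ⌊$38,515 × 200%/7⌋ = $11,004; SL = ⌊$28,615/5⌋ = $5,723 → take DB $11,004. Book value $27,511.
Year 4: DB = ⌊$27,511 × 200%/7⌋ = $7,860; SL = ⌊$17,611/4⌋ = $4,402 → take DB $7,860. Book value $19,651.
Year 5: DB = ⌊$19,651 × 200%/7⌋ = $5,614; SL = ⌊$9,751/3⌋ = $3,250 → take DB $5,614. Book value $14,037.
Year 6: DB = ⌊$14,037 × 200%/7⌋ = $4,010; SL = ⌊$4,137/2⌋ = $2,068 → take DB $4,010. Book value $10,027.
Year 7 (final): $10,027 − $9,900 = $127. Book value $9,900.

$127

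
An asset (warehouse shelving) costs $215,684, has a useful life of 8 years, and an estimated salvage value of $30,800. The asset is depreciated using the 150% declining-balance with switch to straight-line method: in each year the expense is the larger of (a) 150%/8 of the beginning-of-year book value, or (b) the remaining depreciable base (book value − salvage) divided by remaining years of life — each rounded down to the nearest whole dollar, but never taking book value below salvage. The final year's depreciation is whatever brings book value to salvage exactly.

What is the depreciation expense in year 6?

Depreciable base = $215,684 − $30,800 = $184,884.
Year 1: DB = ⌊$215,684 × 150%/8⌋ = $40,440; SL = ⌊$184,884/8⌋ = $23,110 → take DB $40,440. Book value $175,244.
Year 2: DB = ⌊$175,244 × 150%/8⌋ = $32,858; SL = ⌊$144,444/7⌋ = $20,634 → take DB $32,858. Book value $142,386.
Year 3: DB = ⌊$142,386 × 150%/8⌋ = $26,697; SL = ⌊$111,586/6⌋ = $18,597 → take DB $26,697. Book value $115,689.
Year 4: DB = ⌊$115,689 × 150%/8⌋ = $21,691; SL = ⌊$84,889/5⌋ = $16,977 → take DB $21,691. Book value $93,998.
Year 5: DB = ⌊$93,998 × 150%/8⌋ = $17,624; SL = ⌊$63,198/4⌋ = $15,799 → take DB $17,624. Book value $76,374.
Year 6: DB = ⌊$76,374 × 150%/8⌋ = $14,320; SL = ⌊$45,574/3⌋ = $15,191 → take SL $15,191. Book value $61,183.

$15,191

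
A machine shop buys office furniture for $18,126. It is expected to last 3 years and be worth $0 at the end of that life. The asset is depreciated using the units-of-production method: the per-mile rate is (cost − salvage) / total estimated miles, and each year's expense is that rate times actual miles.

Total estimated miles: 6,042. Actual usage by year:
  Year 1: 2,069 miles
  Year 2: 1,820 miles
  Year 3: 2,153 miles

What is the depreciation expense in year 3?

Depreciable base = $18,126 − $0 = $18,126.
Rate = $18,126 / 6,042 miles = $3 per mile.
Year 1: 2,069 × $3 = $6,207. Book value $11,919.
Year 2: 1,820 × $3 = $5,460. Book value $6,459.
Year 3: 2,153 × $3 = $6,459. Book value $0.

$6,459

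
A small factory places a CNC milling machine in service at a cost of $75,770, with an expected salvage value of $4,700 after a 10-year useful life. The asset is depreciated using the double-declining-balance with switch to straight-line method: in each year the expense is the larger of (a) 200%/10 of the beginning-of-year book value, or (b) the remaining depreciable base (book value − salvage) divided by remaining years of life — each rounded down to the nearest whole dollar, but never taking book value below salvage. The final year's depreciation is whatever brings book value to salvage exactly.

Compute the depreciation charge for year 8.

Depreciable base = $75,770 − $4,700 = $71,070.
Year 1: DB = ⌊$75,770 × 200%/10⌋ = $15,154; SL = ⌊$71,070/10⌋ = $7,107 → take DB $15,154. Book value $60,616.
Year 2: DB = ⌊$60,616 × 200%/10⌋ = $12,123; SL = ⌊$55,916/9⌋ = $6,212 → take DB $12,123. Book value $48,493.
Year 3: DB = ⌊$48,493 × 200%/10⌋ = $9,698; SL = ⌊$43,793/8⌋ = $5,474 → take DB $9,698. Book value $38,795.
Year 4: DB = ⌊$38,795 × 200%/10⌋ = $7,759; SL = ⌊$34,095/7⌋ = $4,870 → take DB $7,759. Book value $31,036.
Year 5: DB = ⌊$31,036 × 200%/10⌋ = $6,207; SL = ⌊$26,336/6⌋ = $4,389 → take DB $6,207. Book value $24,829.
Year 6: DB = ⌊$24,829 × 200%/10⌋ = $4,965; SL = ⌊$20,129/5⌋ = $4,025 → take DB $4,965. Book value $19,864.
Year 7: DB = ⌊$19,864 × 200%/10⌋ = $3,972; SL = ⌊$15,164/4⌋ = $3,791 → take DB $3,972. Book value $15,892.
Year 8: DB = ⌊$15,892 × 200%/10⌋ = $3,178; SL = ⌊$11,192/3⌋ = $3,730 → take SL $3,730. Book value $12,162.

$3,730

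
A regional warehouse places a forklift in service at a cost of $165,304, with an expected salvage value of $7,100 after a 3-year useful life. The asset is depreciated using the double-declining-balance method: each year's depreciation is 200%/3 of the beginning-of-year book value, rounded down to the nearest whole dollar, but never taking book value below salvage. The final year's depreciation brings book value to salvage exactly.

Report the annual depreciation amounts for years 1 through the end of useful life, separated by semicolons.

$110,202; $36,734; $11,268

Depreciable base = $165,304 − $7,100 = $158,204.
Year 1: ⌊$165,304 × 200%/3⌋ = $110,202. Book value $55,102.
Year 2: ⌊$55,102 × 200%/3⌋ = $36,734. Book value $18,368.
Year 3 (final): $18,368 − $7,100 = $11,268. Book value $7,100.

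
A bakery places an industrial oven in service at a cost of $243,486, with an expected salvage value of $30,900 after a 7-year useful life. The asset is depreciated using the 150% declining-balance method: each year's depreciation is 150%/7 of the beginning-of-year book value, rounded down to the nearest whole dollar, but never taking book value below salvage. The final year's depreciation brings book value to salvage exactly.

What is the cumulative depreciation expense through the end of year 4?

$150,688

Depreciable base = $243,486 − $30,900 = $212,586.
Year 1: ⌊$243,486 × 150%/7⌋ = $52,175. Book value $191,311.
Year 2: ⌊$191,311 × 150%/7⌋ = $40,995. Book value $150,316.
Year 3: ⌊$150,316 × 150%/7⌋ = $32,210. Book value $118,106.
Year 4: ⌊$118,106 × 150%/7⌋ = $25,308. Book value $92,798.
Accumulated through year 4 = $243,486 − $92,798 = $150,688.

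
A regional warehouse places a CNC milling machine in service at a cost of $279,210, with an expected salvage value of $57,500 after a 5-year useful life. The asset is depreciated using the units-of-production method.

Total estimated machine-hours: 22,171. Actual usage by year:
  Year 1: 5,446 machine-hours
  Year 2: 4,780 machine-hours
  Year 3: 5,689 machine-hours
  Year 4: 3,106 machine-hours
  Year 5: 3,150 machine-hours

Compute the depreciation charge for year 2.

$47,800

Depreciable base = $279,210 − $57,500 = $221,710.
Rate = $221,710 / 22,171 machine-hours = $10 per machine-hour.
Year 1: 5,446 × $10 = $54,460. Book value $224,750.
Year 2: 4,780 × $10 = $47,800. Book value $176,950.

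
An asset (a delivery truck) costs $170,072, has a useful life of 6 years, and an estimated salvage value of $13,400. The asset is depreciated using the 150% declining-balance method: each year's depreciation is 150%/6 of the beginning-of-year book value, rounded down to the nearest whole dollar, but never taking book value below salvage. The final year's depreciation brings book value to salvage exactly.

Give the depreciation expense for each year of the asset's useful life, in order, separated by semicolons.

Depreciable base = $170,072 − $13,400 = $156,672.
Year 1: ⌊$170,072 × 150%/6⌋ = $42,518. Book value $127,554.
Year 2: ⌊$127,554 × 150%/6⌋ = $31,888. Book value $95,666.
Year 3: ⌊$95,666 × 150%/6⌋ = $23,916. Book value $71,750.
Year 4: ⌊$71,750 × 150%/6⌋ = $17,937. Book value $53,813.
Year 5: ⌊$53,813 × 150%/6⌋ = $13,453. Book value $40,360.
Year 6 (final): $40,360 − $13,400 = $26,960. Book value $13,400.

$42,518; $31,888; $23,916; $17,937; $13,453; $26,960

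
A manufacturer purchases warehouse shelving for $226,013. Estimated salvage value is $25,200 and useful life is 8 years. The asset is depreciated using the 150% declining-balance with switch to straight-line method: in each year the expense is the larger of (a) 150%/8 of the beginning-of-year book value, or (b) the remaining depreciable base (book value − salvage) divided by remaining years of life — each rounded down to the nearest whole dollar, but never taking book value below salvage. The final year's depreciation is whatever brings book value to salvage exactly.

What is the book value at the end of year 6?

$61,755

Depreciable base = $226,013 − $25,200 = $200,813.
Year 1: DB = ⌊$226,013 × 150%/8⌋ = $42,377; SL = ⌊$200,813/8⌋ = $25,101 → take DB $42,377. Book value $183,636.
Year 2: DB = ⌊$183,636 × 150%/8⌋ = $34,431; SL = ⌊$158,436/7⌋ = $22,633 → take DB $34,431. Book value $149,205.
Year 3: DB = ⌊$149,205 × 150%/8⌋ = $27,975; SL = ⌊$124,005/6⌋ = $20,667 → take DB $27,975. Book value $121,230.
Year 4: DB = ⌊$121,230 × 150%/8⌋ = $22,730; SL = ⌊$96,030/5⌋ = $19,206 → take DB $22,730. Book value $98,500.
Year 5: DB = ⌊$98,500 × 150%/8⌋ = $18,468; SL = ⌊$73,300/4⌋ = $18,325 → take DB $18,468. Book value $80,032.
Year 6: DB = ⌊$80,032 × 150%/8⌋ = $15,006; SL = ⌊$54,832/3⌋ = $18,277 → take SL $18,277. Book value $61,755.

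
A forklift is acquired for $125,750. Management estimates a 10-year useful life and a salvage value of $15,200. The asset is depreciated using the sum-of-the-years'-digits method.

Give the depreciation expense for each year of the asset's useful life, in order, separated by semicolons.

Depreciable base = $125,750 − $15,200 = $110,550.
Sum of the years' digits = 10+9+8+7+6+5+4+3+2+1 = 55.
Year 1: $110,550 × 10/55 = $20,100. Book value $105,650.
Year 2: $110,550 × 9/55 = $18,090. Book value $87,560.
Year 3: $110,550 × 8/55 = $16,080. Book value $71,480.
Year 4: $110,550 × 7/55 = $14,070. Book value $57,410.
Year 5: $110,550 × 6/55 = $12,060. Book value $45,350.
Year 6: $110,550 × 5/55 = $10,050. Book value $35,300.
Year 7: $110,550 × 4/55 = $8,040. Book value $27,260.
Year 8: $110,550 × 3/55 = $6,030. Book value $21,230.
Year 9: $110,550 × 2/55 = $4,020. Book value $17,210.
Year 10: $110,550 × 1/55 = $2,010. Book value $15,200.

$20,100; $18,090; $16,080; $14,070; $12,060; $10,050; $8,040; $6,030; $4,020; $2,010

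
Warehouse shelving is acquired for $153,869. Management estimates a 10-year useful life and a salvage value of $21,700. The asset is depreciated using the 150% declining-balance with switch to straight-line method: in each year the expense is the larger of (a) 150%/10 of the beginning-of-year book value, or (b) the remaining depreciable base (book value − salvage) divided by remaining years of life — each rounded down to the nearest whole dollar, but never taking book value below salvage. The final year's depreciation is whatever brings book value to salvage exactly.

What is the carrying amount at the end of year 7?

Depreciable base = $153,869 − $21,700 = $132,169.
Year 1: DB = ⌊$153,869 × 150%/10⌋ = $23,080; SL = ⌊$132,169/10⌋ = $13,216 → take DB $23,080. Book value $130,789.
Year 2: DB = ⌊$130,789 × 150%/10⌋ = $19,618; SL = ⌊$109,089/9⌋ = $12,121 → take DB $19,618. Book value $111,171.
Year 3: DB = ⌊$111,171 × 150%/10⌋ = $16,675; SL = ⌊$89,471/8⌋ = $11,183 → take DB $16,675. Book value $94,496.
Year 4: DB = ⌊$94,496 × 150%/10⌋ = $14,174; SL = ⌊$72,796/7⌋ = $10,399 → take DB $14,174. Book value $80,322.
Year 5: DB = ⌊$80,322 × 150%/10⌋ = $12,048; SL = ⌊$58,622/6⌋ = $9,770 → take DB $12,048. Book value $68,274.
Year 6: DB = ⌊$68,274 × 150%/10⌋ = $10,241; SL = ⌊$46,574/5⌋ = $9,314 → take DB $10,241. Book value $58,033.
Year 7: DB = ⌊$58,033 × 150%/10⌋ = $8,704; SL = ⌊$36,333/4⌋ = $9,083 → take SL $9,083. Book value $48,950.

$48,950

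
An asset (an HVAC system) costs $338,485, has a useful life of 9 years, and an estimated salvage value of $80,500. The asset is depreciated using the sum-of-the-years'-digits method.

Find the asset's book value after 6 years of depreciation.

$114,898

Depreciable base = $338,485 − $80,500 = $257,985.
Sum of the years' digits = 9+8+7+6+5+4+3+2+1 = 45.
Year 1: $257,985 × 9/45 = $51,597. Book value $286,888.
Year 2: $257,985 × 8/45 = $45,864. Book value $241,024.
Year 3: $257,985 × 7/45 = $40,131. Book value $200,893.
Year 4: $257,985 × 6/45 = $34,398. Book value $166,495.
Year 5: $257,985 × 5/45 = $28,665. Book value $137,830.
Year 6: $257,985 × 4/45 = $22,932. Book value $114,898.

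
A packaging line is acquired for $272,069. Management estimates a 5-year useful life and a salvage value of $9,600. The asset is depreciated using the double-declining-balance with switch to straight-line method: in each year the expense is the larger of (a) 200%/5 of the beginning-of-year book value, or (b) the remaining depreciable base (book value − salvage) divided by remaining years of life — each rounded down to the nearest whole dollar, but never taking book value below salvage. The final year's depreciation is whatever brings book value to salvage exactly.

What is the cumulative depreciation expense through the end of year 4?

Depreciable base = $272,069 − $9,600 = $262,469.
Year 1: DB = ⌊$272,069 × 200%/5⌋ = $108,827; SL = ⌊$262,469/5⌋ = $52,493 → take DB $108,827. Book value $163,242.
Year 2: DB = ⌊$163,242 × 200%/5⌋ = $65,296; SL = ⌊$153,642/4⌋ = $38,410 → take DB $65,296. Book value $97,946.
Year 3: DB = ⌊$97,946 × 200%/5⌋ = $39,178; SL = ⌊$88,346/3⌋ = $29,448 → take DB $39,178. Book value $58,768.
Year 4: DB = ⌊$58,768 × 200%/5⌋ = $23,507; SL = ⌊$49,168/2⌋ = $24,584 → take SL $24,584. Book value $34,184.
Accumulated through year 4 = $272,069 − $34,184 = $237,885.

$237,885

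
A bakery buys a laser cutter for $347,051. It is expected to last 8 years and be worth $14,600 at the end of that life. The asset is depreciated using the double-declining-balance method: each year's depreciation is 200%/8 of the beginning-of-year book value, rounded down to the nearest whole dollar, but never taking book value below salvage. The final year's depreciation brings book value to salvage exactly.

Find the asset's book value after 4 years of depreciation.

Depreciable base = $347,051 − $14,600 = $332,451.
Year 1: ⌊$347,051 × 200%/8⌋ = $86,762. Book value $260,289.
Year 2: ⌊$260,289 × 200%/8⌋ = $65,072. Book value $195,217.
Year 3: ⌊$195,217 × 200%/8⌋ = $48,804. Book value $146,413.
Year 4: ⌊$146,413 × 200%/8⌋ = $36,603. Book value $109,810.

$109,810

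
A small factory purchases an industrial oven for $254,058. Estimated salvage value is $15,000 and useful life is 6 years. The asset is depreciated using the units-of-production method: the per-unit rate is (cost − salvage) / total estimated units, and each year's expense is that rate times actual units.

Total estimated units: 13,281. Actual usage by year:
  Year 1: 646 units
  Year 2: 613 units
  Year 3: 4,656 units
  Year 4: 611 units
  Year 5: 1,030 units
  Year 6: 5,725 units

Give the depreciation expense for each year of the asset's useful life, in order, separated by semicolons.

$11,628; $11,034; $83,808; $10,998; $18,540; $103,050

Depreciable base = $254,058 − $15,000 = $239,058.
Rate = $239,058 / 13,281 units = $18 per unit.
Year 1: 646 × $18 = $11,628. Book value $242,430.
Year 2: 613 × $18 = $11,034. Book value $231,396.
Year 3: 4,656 × $18 = $83,808. Book value $147,588.
Year 4: 611 × $18 = $10,998. Book value $136,590.
Year 5: 1,030 × $18 = $18,540. Book value $118,050.
Year 6: 5,725 × $18 = $103,050. Book value $15,000.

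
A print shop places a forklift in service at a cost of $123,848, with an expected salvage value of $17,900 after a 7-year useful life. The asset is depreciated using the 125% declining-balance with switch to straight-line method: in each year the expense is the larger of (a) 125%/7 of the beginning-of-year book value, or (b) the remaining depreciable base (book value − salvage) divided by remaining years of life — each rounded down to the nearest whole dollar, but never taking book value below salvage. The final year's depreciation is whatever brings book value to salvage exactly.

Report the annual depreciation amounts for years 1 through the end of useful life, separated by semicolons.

$22,115; $18,166; $14,922; $12,686; $12,686; $12,686; $12,687

Depreciable base = $123,848 − $17,900 = $105,948.
Year 1: DB = ⌊$123,848 × 125%/7⌋ = $22,115; SL = ⌊$105,948/7⌋ = $15,135 → take DB $22,115. Book value $101,733.
Year 2: DB = ⌊$101,733 × 125%/7⌋ = $18,166; SL = ⌊$83,833/6⌋ = $13,972 → take DB $18,166. Book value $83,567.
Year 3: DB = ⌊$83,567 × 125%/7⌋ = $14,922; SL = ⌊$65,667/5⌋ = $13,133 → take DB $14,922. Book value $68,645.
Year 4: DB = ⌊$68,645 × 125%/7⌋ = $12,258; SL = ⌊$50,745/4⌋ = $12,686 → take SL $12,686. Book value $55,959.
Year 5: DB = ⌊$55,959 × 125%/7⌋ = $9,992; SL = ⌊$38,059/3⌋ = $12,686 → take SL $12,686. Book value $43,273.
Year 6: DB = ⌊$43,273 × 125%/7⌋ = $7,727; SL = ⌊$25,373/2⌋ = $12,686 → take SL $12,686. Book value $30,587.
Year 7 (final): $30,587 − $17,900 = $12,687. Book value $17,900.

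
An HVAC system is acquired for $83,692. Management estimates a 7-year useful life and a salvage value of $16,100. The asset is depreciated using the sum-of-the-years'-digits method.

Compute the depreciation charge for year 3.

Depreciable base = $83,692 − $16,100 = $67,592.
Sum of the years' digits = 7+6+5+4+3+2+1 = 28.
Year 1: $67,592 × 7/28 = $16,898. Book value $66,794.
Year 2: $67,592 × 6/28 = $14,484. Book value $52,310.
Year 3: $67,592 × 5/28 = $12,070. Book value $40,240.

$12,070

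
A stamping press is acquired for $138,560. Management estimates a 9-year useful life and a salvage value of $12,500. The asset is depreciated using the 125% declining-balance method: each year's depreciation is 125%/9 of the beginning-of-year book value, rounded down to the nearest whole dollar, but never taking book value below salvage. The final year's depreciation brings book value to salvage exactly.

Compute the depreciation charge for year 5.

$10,581

Depreciable base = $138,560 − $12,500 = $126,060.
Year 1: ⌊$138,560 × 125%/9⌋ = $19,244. Book value $119,316.
Year 2: ⌊$119,316 × 125%/9⌋ = $16,571. Book value $102,745.
Year 3: ⌊$102,745 × 125%/9⌋ = $14,270. Book value $88,475.
Year 4: ⌊$88,475 × 125%/9⌋ = $12,288. Book value $76,187.
Year 5: ⌊$76,187 × 125%/9⌋ = $10,581. Book value $65,606.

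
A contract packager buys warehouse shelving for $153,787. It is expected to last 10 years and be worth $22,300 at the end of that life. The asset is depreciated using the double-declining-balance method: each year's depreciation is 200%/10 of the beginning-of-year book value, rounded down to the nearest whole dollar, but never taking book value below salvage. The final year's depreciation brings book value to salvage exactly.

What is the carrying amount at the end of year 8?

$25,803

Depreciable base = $153,787 − $22,300 = $131,487.
Year 1: ⌊$153,787 × 200%/10⌋ = $30,757. Book value $123,030.
Year 2: ⌊$123,030 × 200%/10⌋ = $24,606. Book value $98,424.
Year 3: ⌊$98,424 × 200%/10⌋ = $19,684. Book value $78,740.
Year 4: ⌊$78,740 × 200%/10⌋ = $15,748. Book value $62,992.
Year 5: ⌊$62,992 × 200%/10⌋ = $12,598. Book value $50,394.
Year 6: ⌊$50,394 × 200%/10⌋ = $10,078. Book value $40,316.
Year 7: ⌊$40,316 × 200%/10⌋ = $8,063. Book value $32,253.
Year 8: ⌊$32,253 × 200%/10⌋ = $6,450. Book value $25,803.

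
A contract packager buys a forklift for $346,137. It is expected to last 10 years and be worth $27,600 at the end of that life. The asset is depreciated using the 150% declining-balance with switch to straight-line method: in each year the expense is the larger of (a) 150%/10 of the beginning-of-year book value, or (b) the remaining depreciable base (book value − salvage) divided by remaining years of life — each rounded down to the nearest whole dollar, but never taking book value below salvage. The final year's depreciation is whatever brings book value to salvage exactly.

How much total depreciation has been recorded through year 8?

$268,143

Depreciable base = $346,137 − $27,600 = $318,537.
Year 1: DB = ⌊$346,137 × 150%/10⌋ = $51,920; SL = ⌊$318,537/10⌋ = $31,853 → take DB $51,920. Book value $294,217.
Year 2: DB = ⌊$294,217 × 150%/10⌋ = $44,132; SL = ⌊$266,617/9⌋ = $29,624 → take DB $44,132. Book value $250,085.
Year 3: DB = ⌊$250,085 × 150%/10⌋ = $37,512; SL = ⌊$222,485/8⌋ = $27,810 → take DB $37,512. Book value $212,573.
Year 4: DB = ⌊$212,573 × 150%/10⌋ = $31,885; SL = ⌊$184,973/7⌋ = $26,424 → take DB $31,885. Book value $180,688.
Year 5: DB = ⌊$180,688 × 150%/10⌋ = $27,103; SL = ⌊$153,088/6⌋ = $25,514 → take DB $27,103. Book value $153,585.
Year 6: DB = ⌊$153,585 × 150%/10⌋ = $23,037; SL = ⌊$125,985/5⌋ = $25,197 → take SL $25,197. Book value $128,388.
Year 7: DB = ⌊$128,388 × 150%/10⌋ = $19,258; SL = ⌊$100,788/4⌋ = $25,197 → take SL $25,197. Book value $103,191.
Year 8: DB = ⌊$103,191 × 150%/10⌋ = $15,478; SL = ⌊$75,591/3⌋ = $25,197 → take SL $25,197. Book value $77,994.
Accumulated through year 8 = $346,137 − $77,994 = $268,143.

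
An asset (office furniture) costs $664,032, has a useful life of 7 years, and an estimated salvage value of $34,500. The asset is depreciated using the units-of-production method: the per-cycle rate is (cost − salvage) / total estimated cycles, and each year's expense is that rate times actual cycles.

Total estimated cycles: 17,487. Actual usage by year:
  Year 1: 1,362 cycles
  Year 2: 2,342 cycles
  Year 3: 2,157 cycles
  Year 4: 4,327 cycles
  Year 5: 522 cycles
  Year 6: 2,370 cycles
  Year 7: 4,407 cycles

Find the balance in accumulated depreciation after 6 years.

Depreciable base = $664,032 − $34,500 = $629,532.
Rate = $629,532 / 17,487 cycles = $36 per cycle.
Year 1: 1,362 × $36 = $49,032. Book value $615,000.
Year 2: 2,342 × $36 = $84,312. Book value $530,688.
Year 3: 2,157 × $36 = $77,652. Book value $453,036.
Year 4: 4,327 × $36 = $155,772. Book value $297,264.
Year 5: 522 × $36 = $18,792. Book value $278,472.
Year 6: 2,370 × $36 = $85,320. Book value $193,152.
Accumulated through year 6 = $664,032 − $193,152 = $470,880.

$470,880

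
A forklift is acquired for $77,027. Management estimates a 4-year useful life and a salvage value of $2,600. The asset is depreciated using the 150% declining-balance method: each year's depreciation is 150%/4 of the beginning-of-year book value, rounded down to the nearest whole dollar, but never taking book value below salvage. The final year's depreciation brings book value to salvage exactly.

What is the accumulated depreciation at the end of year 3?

$58,221

Depreciable base = $77,027 − $2,600 = $74,427.
Year 1: ⌊$77,027 × 150%/4⌋ = $28,885. Book value $48,142.
Year 2: ⌊$48,142 × 150%/4⌋ = $18,053. Book value $30,089.
Year 3: ⌊$30,089 × 150%/4⌋ = $11,283. Book value $18,806.
Accumulated through year 3 = $77,027 − $18,806 = $58,221.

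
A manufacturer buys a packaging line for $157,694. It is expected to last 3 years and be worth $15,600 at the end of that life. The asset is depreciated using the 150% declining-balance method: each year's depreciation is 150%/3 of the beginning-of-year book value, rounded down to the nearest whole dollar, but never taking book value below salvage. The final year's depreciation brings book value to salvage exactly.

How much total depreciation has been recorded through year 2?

$118,270

Depreciable base = $157,694 − $15,600 = $142,094.
Year 1: ⌊$157,694 × 150%/3⌋ = $78,847. Book value $78,847.
Year 2: ⌊$78,847 × 150%/3⌋ = $39,423. Book value $39,424.
Accumulated through year 2 = $157,694 − $39,424 = $118,270.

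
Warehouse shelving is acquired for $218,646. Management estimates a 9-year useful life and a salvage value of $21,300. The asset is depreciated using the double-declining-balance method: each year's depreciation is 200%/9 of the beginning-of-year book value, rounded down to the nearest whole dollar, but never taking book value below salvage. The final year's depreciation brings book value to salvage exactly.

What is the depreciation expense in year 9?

Depreciable base = $218,646 − $21,300 = $197,346.
Year 1: ⌊$218,646 × 200%/9⌋ = $48,588. Book value $170,058.
Year 2: ⌊$170,058 × 200%/9⌋ = $37,790. Book value $132,268.
Year 3: ⌊$132,268 × 200%/9⌋ = $29,392. Book value $102,876.
Year 4: ⌊$102,876 × 200%/9⌋ = $22,861. Book value $80,015.
Year 5: ⌊$80,015 × 200%/9⌋ = $17,781. Book value $62,234.
Year 6: ⌊$62,234 × 200%/9⌋ = $13,829. Book value $48,405.
Year 7: ⌊$48,405 × 200%/9⌋ = $10,756. Book value $37,649.
Year 8: ⌊$37,649 × 200%/9⌋ = $8,366. Book value $29,283.
Year 9 (final): $29,283 − $21,300 = $7,983. Book value $21,300.

$7,983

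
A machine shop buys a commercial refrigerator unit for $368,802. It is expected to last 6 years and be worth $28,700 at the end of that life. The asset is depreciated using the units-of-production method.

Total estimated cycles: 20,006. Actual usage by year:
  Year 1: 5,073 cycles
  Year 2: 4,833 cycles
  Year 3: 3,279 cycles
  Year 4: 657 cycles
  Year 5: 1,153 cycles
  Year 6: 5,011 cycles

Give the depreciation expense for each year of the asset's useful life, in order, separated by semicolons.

Depreciable base = $368,802 − $28,700 = $340,102.
Rate = $340,102 / 20,006 cycles = $17 per cycle.
Year 1: 5,073 × $17 = $86,241. Book value $282,561.
Year 2: 4,833 × $17 = $82,161. Book value $200,400.
Year 3: 3,279 × $17 = $55,743. Book value $144,657.
Year 4: 657 × $17 = $11,169. Book value $133,488.
Year 5: 1,153 × $17 = $19,601. Book value $113,887.
Year 6: 5,011 × $17 = $85,187. Book value $28,700.

$86,241; $82,161; $55,743; $11,169; $19,601; $85,187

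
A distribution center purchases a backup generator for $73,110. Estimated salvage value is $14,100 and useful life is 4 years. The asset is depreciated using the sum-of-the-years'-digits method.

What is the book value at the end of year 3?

Depreciable base = $73,110 − $14,100 = $59,010.
Sum of the years' digits = 4+3+2+1 = 10.
Year 1: $59,010 × 4/10 = $23,604. Book value $49,506.
Year 2: $59,010 × 3/10 = $17,703. Book value $31,803.
Year 3: $59,010 × 2/10 = $11,802. Book value $20,001.

$20,001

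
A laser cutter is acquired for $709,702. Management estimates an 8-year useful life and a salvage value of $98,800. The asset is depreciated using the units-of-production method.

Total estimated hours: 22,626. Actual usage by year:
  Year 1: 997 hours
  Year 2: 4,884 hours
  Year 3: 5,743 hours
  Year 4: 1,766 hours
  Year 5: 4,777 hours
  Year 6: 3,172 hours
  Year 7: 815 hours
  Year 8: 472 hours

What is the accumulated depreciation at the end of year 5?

$490,509

Depreciable base = $709,702 − $98,800 = $610,902.
Rate = $610,902 / 22,626 hours = $27 per hour.
Year 1: 997 × $27 = $26,919. Book value $682,783.
Year 2: 4,884 × $27 = $131,868. Book value $550,915.
Year 3: 5,743 × $27 = $155,061. Book value $395,854.
Year 4: 1,766 × $27 = $47,682. Book value $348,172.
Year 5: 4,777 × $27 = $128,979. Book value $219,193.
Accumulated through year 5 = $709,702 − $219,193 = $490,509.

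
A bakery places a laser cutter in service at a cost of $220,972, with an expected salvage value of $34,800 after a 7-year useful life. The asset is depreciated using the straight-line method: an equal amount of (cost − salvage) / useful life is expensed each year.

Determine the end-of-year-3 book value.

Depreciable base = $220,972 − $34,800 = $186,172.
Annual expense = $186,172 / 7 = $26,596.
End of year 1: book value $194,376.
End of year 2: book value $167,780.
End of year 3: book value $141,184.

$141,184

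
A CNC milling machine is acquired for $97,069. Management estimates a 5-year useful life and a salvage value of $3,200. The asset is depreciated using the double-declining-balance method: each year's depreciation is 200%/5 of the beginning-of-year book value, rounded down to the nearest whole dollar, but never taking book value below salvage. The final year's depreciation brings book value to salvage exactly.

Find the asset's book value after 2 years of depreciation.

$34,946

Depreciable base = $97,069 − $3,200 = $93,869.
Year 1: ⌊$97,069 × 200%/5⌋ = $38,827. Book value $58,242.
Year 2: ⌊$58,242 × 200%/5⌋ = $23,296. Book value $34,946.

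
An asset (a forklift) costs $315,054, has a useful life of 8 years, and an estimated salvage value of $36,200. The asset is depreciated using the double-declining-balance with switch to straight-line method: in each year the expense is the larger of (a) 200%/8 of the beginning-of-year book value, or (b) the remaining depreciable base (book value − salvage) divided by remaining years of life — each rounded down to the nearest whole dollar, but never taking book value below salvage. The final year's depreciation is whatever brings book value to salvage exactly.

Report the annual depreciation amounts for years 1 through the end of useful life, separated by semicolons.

$78,763; $59,072; $44,304; $33,228; $24,921; $18,691; $14,018; $5,857

Depreciable base = $315,054 − $36,200 = $278,854.
Year 1: DB = ⌊$315,054 × 200%/8⌋ = $78,763; SL = ⌊$278,854/8⌋ = $34,856 → take DB $78,763. Book value $236,291.
Year 2: DB = ⌊$236,291 × 200%/8⌋ = $59,072; SL = ⌊$200,091/7⌋ = $28,584 → take DB $59,072. Book value $177,219.
Year 3: DB = ⌊$177,219 × 200%/8⌋ = $44,304; SL = ⌊$141,019/6⌋ = $23,503 → take DB $44,304. Book value $132,915.
Year 4: DB = ⌊$132,915 × 200%/8⌋ = $33,228; SL = ⌊$96,715/5⌋ = $19,343 → take DB $33,228. Book value $99,687.
Year 5: DB = ⌊$99,687 × 200%/8⌋ = $24,921; SL = ⌊$63,487/4⌋ = $15,871 → take DB $24,921. Book value $74,766.
Year 6: DB = ⌊$74,766 × 200%/8⌋ = $18,691; SL = ⌊$38,566/3⌋ = $12,855 → take DB $18,691. Book value $56,075.
Year 7: DB = ⌊$56,075 × 200%/8⌋ = $14,018; SL = ⌊$19,875/2⌋ = $9,937 → take DB $14,018. Book value $42,057.
Year 8 (final): $42,057 − $36,200 = $5,857. Book value $36,200.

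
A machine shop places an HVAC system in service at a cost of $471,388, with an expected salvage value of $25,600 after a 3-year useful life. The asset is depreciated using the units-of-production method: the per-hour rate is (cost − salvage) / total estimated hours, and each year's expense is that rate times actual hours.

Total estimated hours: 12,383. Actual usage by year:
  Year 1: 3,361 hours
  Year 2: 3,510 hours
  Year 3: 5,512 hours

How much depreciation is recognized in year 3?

$198,432

Depreciable base = $471,388 − $25,600 = $445,788.
Rate = $445,788 / 12,383 hours = $36 per hour.
Year 1: 3,361 × $36 = $120,996. Book value $350,392.
Year 2: 3,510 × $36 = $126,360. Book value $224,032.
Year 3: 5,512 × $36 = $198,432. Book value $25,600.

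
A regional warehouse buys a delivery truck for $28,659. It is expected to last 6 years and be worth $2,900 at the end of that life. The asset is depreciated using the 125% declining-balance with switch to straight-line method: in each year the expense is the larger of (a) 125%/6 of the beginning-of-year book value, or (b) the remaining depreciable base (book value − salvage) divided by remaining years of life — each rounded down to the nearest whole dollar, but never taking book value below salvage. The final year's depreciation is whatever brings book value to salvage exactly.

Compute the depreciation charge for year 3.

$3,765

Depreciable base = $28,659 − $2,900 = $25,759.
Year 1: DB = ⌊$28,659 × 125%/6⌋ = $5,970; SL = ⌊$25,759/6⌋ = $4,293 → take DB $5,970. Book value $22,689.
Year 2: DB = ⌊$22,689 × 125%/6⌋ = $4,726; SL = ⌊$19,789/5⌋ = $3,957 → take DB $4,726. Book value $17,963.
Year 3: DB = ⌊$17,963 × 125%/6⌋ = $3,742; SL = ⌊$15,063/4⌋ = $3,765 → take SL $3,765. Book value $14,198.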